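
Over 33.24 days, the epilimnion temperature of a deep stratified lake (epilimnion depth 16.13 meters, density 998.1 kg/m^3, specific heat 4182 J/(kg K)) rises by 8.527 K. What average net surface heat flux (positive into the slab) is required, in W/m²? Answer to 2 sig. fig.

Areal heat capacity C = ρ c_p D = 998.1 × 4182 × 16.13 = 6.73×10^7 J m⁻² K⁻¹.
Required heat per unit area: Q = C ΔT = 6.73×10^7 × 8.527 = 5.74×10^8 J/m².
Flux F = Q / Δt = 5.74×10^8 / 2.87×10^6 s = 200 W/m².

200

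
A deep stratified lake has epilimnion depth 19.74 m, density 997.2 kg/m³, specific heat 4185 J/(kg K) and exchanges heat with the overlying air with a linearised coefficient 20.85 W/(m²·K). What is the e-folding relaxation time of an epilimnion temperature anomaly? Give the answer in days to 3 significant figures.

45.7 days

Areal heat capacity C = ρ c_p D = 997.2 × 4185 × 19.74 = 8.24×10^7 J/(m²·K).
Relaxation time τ = C / λ = 8.24×10^7 / 20.85 = 3.95×10^6 s.
In days: 3.95×10^6 s / (86400 s/day) = 45.7 days.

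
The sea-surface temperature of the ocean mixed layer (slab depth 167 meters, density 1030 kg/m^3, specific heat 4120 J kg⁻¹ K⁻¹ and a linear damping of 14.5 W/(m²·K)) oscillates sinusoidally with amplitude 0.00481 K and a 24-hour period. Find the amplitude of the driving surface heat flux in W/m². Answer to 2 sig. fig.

250

Areal heat capacity C = ρ c_p D = 1030 × 4120 × 167 = 7.09×10^8 J/(m^2 K).
ω = 2π / 86400 s = 7.27×10^-5 s⁻¹.
√((Cω)² + λ²) = √((51500)² + 14.5²) = 51500 W/(m²·K).
F₀ = A × √((Cω)²+λ²) = 0.00481 × 51500 = 248 W/m².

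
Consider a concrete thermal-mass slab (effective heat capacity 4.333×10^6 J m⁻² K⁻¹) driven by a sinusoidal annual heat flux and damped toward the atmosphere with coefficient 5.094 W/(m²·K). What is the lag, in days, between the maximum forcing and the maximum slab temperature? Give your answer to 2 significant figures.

Areal heat capacity C = 4.333×10^6 J m⁻² K⁻¹ (given).
ω = 2π / 3.15×10^7 s = 1.99×10^-7 s⁻¹.
Phase lag φ = arctan(Cω/λ) = arctan(0.863/5.094) = 0.168 rad.
Time lag = φ / ω = 0.168 / 1.99×10^-7 = 8.43×10^5 s = 9.75 days.

9.8 days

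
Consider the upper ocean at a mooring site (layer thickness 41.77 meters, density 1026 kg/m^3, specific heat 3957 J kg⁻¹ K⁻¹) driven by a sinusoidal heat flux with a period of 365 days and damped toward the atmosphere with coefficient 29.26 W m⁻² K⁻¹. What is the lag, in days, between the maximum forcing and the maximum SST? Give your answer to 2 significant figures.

50 days

Areal heat capacity C = ρ c_p D = 1026 × 3957 × 41.77 = 1.70×10^8 J m⁻² K⁻¹.
ω = 2π / 3.15×10^7 s = 1.99×10^-7 s⁻¹.
Phase lag φ = arctan(Cω/λ) = arctan(33.8/29.26) = 0.857 rad.
Time lag = φ / ω = 0.857 / 1.99×10^-7 = 4.30×10^6 s = 49.8 days.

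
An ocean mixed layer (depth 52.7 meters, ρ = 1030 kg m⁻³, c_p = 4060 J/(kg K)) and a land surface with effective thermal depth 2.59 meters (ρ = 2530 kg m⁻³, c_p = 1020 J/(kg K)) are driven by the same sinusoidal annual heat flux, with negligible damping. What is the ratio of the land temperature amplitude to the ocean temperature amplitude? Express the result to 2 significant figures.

C_ocean = 1030 × 4060 × 52.7 = 2.20×10^8 J/(m²·K).
C_land = 2530 × 1020 × 2.59 = 6.68×10^6 J/(m²·K).
Undamped amplitude ∝ 1/C, so A_land/A_ocean = C_ocean/C_land = 33.0.

33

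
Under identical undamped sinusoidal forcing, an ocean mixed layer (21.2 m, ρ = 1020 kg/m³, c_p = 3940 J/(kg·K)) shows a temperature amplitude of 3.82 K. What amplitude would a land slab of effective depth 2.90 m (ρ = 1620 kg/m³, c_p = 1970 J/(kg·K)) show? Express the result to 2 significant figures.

35 K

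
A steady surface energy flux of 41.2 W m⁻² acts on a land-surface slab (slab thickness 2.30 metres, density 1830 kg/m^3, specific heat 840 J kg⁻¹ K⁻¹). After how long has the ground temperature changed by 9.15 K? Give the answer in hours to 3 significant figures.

Areal heat capacity C = ρ c_p D = 1830 × 840 × 2.30 = 3.54×10^6 J m⁻² K⁻¹.
Time required: Δt = C ΔT / F = 3.54×10^6 × 9.15 / 41.2 = 7.85×10^5 s.
In hours: 7.85×10^5 s / (3600 s/hour) = 218 hours.

218 hours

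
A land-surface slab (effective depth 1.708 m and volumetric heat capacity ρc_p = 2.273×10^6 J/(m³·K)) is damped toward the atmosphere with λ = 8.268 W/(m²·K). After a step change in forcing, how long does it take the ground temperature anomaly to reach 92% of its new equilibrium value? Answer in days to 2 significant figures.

Areal heat capacity C = ρc_p × D = 2.273×10^6 × 1.708 = 3.88×10^6 J/(m^2 K).
τ = C / λ = 3.88×10^6 / 8.268 = 4.70×10^5 s.
Fraction reached: 1 − e^(−t/τ) = 0.92 ⇒ t = −τ ln(1 − 0.92) = τ × 2.53.
t = 1.19×10^6 s = 13.7 days.

14 days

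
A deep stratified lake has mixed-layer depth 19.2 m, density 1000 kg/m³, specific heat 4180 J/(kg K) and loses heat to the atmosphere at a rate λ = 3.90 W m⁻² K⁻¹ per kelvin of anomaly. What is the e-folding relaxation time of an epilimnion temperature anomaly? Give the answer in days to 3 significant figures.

238 days

Areal heat capacity C = ρ c_p D = 1000 × 4180 × 19.2 = 8.03×10^7 J/(m²·K).
Relaxation time τ = C / λ = 8.03×10^7 / 3.90 = 2.06×10^7 s.
In days: 2.06×10^7 s / (86400 s/day) = 238 days.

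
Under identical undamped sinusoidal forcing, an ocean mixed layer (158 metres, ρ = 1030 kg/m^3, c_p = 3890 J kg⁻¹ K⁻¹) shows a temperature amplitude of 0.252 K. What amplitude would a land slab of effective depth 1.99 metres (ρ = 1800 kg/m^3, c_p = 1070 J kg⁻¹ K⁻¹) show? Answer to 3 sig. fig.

C_ocean = 6.33×10^8 J/(m²·K); C_land = 3.83×10^6 J/(m²·K).
A ∝ 1/C ⇒ A_land = A_ocean × C_ocean/C_land = 0.252 × 165 = 41.6 K.

41.6 K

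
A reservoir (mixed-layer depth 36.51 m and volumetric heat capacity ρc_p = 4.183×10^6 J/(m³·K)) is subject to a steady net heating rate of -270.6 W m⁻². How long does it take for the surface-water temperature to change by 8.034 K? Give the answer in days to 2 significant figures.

52 days

Areal heat capacity C = ρc_p × D = 4.183×10^6 × 36.51 = 1.53×10^8 J/(m^2 K).
Time required: Δt = C ΔT / F = 1.53×10^8 × -8.034 / -270.6 = 4.53×10^6 s.
In days: 4.53×10^6 s / (86400 s/day) = 52.5 days.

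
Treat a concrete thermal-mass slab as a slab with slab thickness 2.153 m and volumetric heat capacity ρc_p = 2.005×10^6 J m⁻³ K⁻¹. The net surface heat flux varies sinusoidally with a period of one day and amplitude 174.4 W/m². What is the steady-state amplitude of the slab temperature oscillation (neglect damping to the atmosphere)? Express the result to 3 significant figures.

0.556 K

Areal heat capacity C = ρc_p × D = 2.005×10^6 × 2.153 = 4.32×10^6 J m⁻² K⁻¹.
Angular frequency ω = 2π / T = 2π / 86400 s = 7.27×10^-5 s⁻¹.
Cω = 4.32×10^6 × 7.27×10^-5 = 314 W/(m²·K).
Amplitude A = F₀ / (Cω) = 174.4 / 314 = 0.556 K.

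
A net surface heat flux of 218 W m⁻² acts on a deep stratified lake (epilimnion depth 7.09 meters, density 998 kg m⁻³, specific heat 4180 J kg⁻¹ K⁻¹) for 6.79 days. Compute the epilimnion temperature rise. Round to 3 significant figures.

4.32 K

Areal heat capacity C = ρ c_p D = 998 × 4180 × 7.09 = 2.96×10^7 J/(m^2 K).
Net heat input Q = F Δt = 218 × (6.79 days × 86400 s/day) = 1.28×10^8 J/m².
ΔT = Q / C = 1.28×10^8 / 2.96×10^7 = 4.32 K.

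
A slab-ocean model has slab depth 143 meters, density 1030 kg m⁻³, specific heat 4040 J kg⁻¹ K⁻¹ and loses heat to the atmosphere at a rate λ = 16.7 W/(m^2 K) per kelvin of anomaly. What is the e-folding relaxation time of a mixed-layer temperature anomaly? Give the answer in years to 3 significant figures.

1.13 years

Areal heat capacity C = ρ c_p D = 1030 × 4040 × 143 = 5.95×10^8 J/(m^2 K).
Relaxation time τ = C / λ = 5.95×10^8 / 16.7 = 3.56×10^7 s.
In years: 3.56×10^7 s / (3.156×10^7 s/year) = 1.13 years.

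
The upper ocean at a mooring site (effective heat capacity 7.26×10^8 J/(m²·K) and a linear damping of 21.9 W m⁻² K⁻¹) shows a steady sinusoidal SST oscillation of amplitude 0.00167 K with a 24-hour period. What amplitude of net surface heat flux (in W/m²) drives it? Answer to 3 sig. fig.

Areal heat capacity C = 7.26×10^8 J/(m²·K) (given).
ω = 2π / 86400 s = 7.27×10^-5 s⁻¹.
√((Cω)² + λ²) = √((52800)² + 21.9²) = 52800 W/(m²·K).
F₀ = A × √((Cω)²+λ²) = 0.00167 × 52800 = 88.2 W/m².

88.2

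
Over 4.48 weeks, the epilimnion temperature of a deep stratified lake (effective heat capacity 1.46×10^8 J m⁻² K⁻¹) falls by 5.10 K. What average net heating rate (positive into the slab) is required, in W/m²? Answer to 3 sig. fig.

-275

Areal heat capacity C = 1.46×10^8 J m⁻² K⁻¹ (given).
Required heat per unit area: Q = C ΔT = 1.46×10^8 × -5.10 = -7.45×10^8 J/m².
Flux F = Q / Δt = -7.45×10^8 / 2.71×10^6 s = -275 W/m².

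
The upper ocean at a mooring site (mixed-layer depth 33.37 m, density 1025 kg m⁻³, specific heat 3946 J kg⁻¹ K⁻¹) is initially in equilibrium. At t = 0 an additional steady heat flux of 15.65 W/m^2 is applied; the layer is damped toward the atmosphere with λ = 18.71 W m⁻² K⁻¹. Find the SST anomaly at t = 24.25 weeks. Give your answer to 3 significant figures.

0.727 K

Areal heat capacity C = ρ c_p D = 1025 × 3946 × 33.37 = 1.35×10^8 J/(m²·K).
τ = C / λ = 1.35×10^8 / 18.71 = 7.21×10^6 s.
Equilibrium anomaly ΔT_eq = F / λ = 15.65 / 18.71 = 0.836 K.
t = 24.25 weeks = 1.47×10^7 s, so t/τ = 2.03.
ΔT(t) = ΔT_eq (1 − e^(−t/τ)) = 0.836 × (1 − e^−2.03) = 0.727 K.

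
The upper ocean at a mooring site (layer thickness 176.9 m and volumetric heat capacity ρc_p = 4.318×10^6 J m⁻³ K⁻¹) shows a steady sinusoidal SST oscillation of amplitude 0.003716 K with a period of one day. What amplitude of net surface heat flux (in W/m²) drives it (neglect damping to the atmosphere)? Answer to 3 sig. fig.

206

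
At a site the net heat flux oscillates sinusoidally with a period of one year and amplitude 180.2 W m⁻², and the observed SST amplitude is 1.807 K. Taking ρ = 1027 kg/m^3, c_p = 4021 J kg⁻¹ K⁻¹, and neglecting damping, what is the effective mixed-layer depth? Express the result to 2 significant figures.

120 m

ω = 2π / 3.15×10^7 s = 1.99×10^-7 s⁻¹.
Required C = F₀ / (A ω) = 180.2 / (1.807 × 1.99×10^-7) = 5.01×10^8 J/(m²·K).
D = C / (ρ c_p) = 5.01×10^8 / (1027 × 4021) = 121 m.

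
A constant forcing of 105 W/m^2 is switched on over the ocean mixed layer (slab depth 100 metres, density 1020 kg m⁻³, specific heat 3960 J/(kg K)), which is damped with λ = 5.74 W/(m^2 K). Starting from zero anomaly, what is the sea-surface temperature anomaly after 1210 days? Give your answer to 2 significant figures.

14 K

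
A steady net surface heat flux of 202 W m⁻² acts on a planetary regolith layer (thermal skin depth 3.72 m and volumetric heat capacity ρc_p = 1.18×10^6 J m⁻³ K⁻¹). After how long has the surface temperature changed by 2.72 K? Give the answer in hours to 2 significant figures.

Areal heat capacity C = ρc_p × D = 1.18×10^6 × 3.72 = 4.39×10^6 J/(m^2 K).
Time required: Δt = C ΔT / F = 4.39×10^6 × 2.72 / 202 = 59100 s.
In hours: 59100 s / (3600 s/hour) = 16.4 hours.

16 hours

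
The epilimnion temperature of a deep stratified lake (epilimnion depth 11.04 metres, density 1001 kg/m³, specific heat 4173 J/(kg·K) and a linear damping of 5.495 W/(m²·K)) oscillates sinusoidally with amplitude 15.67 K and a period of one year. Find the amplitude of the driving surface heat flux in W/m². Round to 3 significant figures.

168

Areal heat capacity C = ρ c_p D = 1001 × 4173 × 11.04 = 4.61×10^7 J m⁻² K⁻¹.
ω = 2π / 3.15×10^7 s = 1.99×10^-7 s⁻¹.
√((Cω)² + λ²) = √((9.19)² + 5.495²) = 10.7 W/(m²·K).
F₀ = A × √((Cω)²+λ²) = 15.67 × 10.7 = 168 W/m².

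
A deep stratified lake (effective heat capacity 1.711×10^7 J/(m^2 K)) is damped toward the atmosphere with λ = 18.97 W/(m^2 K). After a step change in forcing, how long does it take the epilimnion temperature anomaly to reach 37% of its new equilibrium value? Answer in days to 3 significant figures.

Areal heat capacity C = 1.711×10^7 J/(m^2 K) (given).
τ = C / λ = 1.71×10^7 / 18.97 = 9.02×10^5 s.
Fraction reached: 1 − e^(−t/τ) = 0.37 ⇒ t = −τ ln(1 − 0.37) = τ × 0.462.
t = 4.17×10^5 s = 4.82 days.

4.82 days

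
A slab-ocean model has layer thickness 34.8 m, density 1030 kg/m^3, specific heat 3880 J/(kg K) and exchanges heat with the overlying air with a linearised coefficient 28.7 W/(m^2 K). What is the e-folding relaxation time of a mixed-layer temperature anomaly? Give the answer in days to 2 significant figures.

56 days

Areal heat capacity C = ρ c_p D = 1030 × 3880 × 34.8 = 1.39×10^8 J/(m^2 K).
Relaxation time τ = C / λ = 1.39×10^8 / 28.7 = 4.85×10^6 s.
In days: 4.85×10^6 s / (86400 s/day) = 56.1 days.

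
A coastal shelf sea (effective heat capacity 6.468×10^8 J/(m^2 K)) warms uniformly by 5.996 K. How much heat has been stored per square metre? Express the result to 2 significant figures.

Areal heat capacity C = 6.468×10^8 J/(m^2 K) (given).
ΔQ = C ΔT = 6.47×10^8 × 5.996 = 3.88×10^9 J/m².

3.9×10^9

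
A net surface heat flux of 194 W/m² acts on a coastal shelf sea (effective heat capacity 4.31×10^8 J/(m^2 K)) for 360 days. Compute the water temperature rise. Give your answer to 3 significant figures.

14.0 K

Areal heat capacity C = 4.31×10^8 J/(m^2 K) (given).
Net heat input Q = F Δt = 194 × (360 days × 86400 s/day) = 6.03×10^9 J/m².
ΔT = Q / C = 6.03×10^9 / 4.31×10^8 = 14.0 K.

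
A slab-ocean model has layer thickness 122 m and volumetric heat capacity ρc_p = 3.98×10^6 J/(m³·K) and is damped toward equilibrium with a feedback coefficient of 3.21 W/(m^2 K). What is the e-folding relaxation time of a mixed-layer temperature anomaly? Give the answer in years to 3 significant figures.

4.79 years

Areal heat capacity C = ρc_p × D = 3.98×10^6 × 122 = 4.86×10^8 J m⁻² K⁻¹.
Relaxation time τ = C / λ = 4.86×10^8 / 3.21 = 1.51×10^8 s.
In years: 1.51×10^8 s / (3.156×10^7 s/year) = 4.79 years.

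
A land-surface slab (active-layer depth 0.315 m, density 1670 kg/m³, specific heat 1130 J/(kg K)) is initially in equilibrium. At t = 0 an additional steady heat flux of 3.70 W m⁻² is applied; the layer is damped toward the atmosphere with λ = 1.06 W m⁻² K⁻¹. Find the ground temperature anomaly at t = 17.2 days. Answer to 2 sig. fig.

3.2 K

Areal heat capacity C = ρ c_p D = 1670 × 1130 × 0.315 = 5.94×10^5 J/(m²·K).
τ = C / λ = 5.94×10^5 / 1.06 = 5.61×10^5 s.
Equilibrium anomaly ΔT_eq = F / λ = 3.70 / 1.06 = 3.49 K.
t = 17.2 days = 1.49×10^6 s, so t/τ = 2.65.
ΔT(t) = ΔT_eq (1 − e^(−t/τ)) = 3.49 × (1 − e^−2.65) = 3.24 K.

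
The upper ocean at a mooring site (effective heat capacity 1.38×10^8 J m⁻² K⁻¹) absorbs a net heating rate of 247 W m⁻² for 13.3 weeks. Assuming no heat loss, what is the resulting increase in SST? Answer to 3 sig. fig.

14.4 K

Areal heat capacity C = 1.38×10^8 J m⁻² K⁻¹ (given).
Net heat input Q = F Δt = 247 × (13.3 weeks × 6.048×10^5 s/week) = 1.99×10^9 J/m².
ΔT = Q / C = 1.99×10^9 / 1.38×10^8 = 14.4 K.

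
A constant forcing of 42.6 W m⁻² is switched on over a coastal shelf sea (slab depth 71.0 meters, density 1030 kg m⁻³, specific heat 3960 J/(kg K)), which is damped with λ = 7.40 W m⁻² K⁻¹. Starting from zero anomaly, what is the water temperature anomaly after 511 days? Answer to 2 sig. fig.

Areal heat capacity C = ρ c_p D = 1030 × 3960 × 71.0 = 2.90×10^8 J/(m^2 K).
τ = C / λ = 2.90×10^8 / 7.40 = 3.91×10^7 s.
Equilibrium anomaly ΔT_eq = F / λ = 42.6 / 7.40 = 5.76 K.
t = 511 days = 4.42×10^7 s, so t/τ = 1.13.
ΔT(t) = ΔT_eq (1 − e^(−t/τ)) = 5.76 × (1 − e^−1.13) = 3.89 K.

3.9 K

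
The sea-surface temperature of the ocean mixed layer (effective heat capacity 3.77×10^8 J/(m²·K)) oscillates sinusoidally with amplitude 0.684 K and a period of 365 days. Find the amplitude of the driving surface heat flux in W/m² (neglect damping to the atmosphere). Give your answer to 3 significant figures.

51.4

Areal heat capacity C = 3.77×10^8 J/(m²·K) (given).
ω = 2π / 3.15×10^7 s = 1.99×10^-7 s⁻¹.
Cω = 3.77×10^8 × 1.99×10^-7 = 75.1 W/(m²·K).
F₀ = A × Cω = 0.684 × 75.1 = 51.4 W/m².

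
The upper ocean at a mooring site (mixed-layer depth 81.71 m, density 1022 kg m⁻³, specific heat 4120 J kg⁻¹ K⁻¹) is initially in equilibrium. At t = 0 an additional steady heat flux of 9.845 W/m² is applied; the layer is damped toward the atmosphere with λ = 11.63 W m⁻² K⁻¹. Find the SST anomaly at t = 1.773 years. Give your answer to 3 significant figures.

Areal heat capacity C = ρ c_p D = 1022 × 4120 × 81.71 = 3.44×10^8 J/(m^2 K).
τ = C / λ = 3.44×10^8 / 11.63 = 2.96×10^7 s.
Equilibrium anomaly ΔT_eq = F / λ = 9.845 / 11.63 = 0.847 K.
t = 1.773 years = 5.60×10^7 s, so t/τ = 1.89.
ΔT(t) = ΔT_eq (1 − e^(−t/τ)) = 0.847 × (1 − e^−1.89) = 0.719 K.

0.719 K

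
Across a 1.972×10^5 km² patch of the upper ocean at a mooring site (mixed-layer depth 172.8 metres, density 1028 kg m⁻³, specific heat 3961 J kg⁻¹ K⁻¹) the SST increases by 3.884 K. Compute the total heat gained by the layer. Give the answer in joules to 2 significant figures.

5.4×10^20 J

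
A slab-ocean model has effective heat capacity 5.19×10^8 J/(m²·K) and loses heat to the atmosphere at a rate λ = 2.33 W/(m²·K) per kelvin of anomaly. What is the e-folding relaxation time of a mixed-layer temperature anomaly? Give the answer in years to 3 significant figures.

7.06 years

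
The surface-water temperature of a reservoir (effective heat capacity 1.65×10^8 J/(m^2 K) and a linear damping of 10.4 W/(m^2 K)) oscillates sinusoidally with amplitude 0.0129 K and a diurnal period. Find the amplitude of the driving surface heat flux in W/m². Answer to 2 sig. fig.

Areal heat capacity C = 1.65×10^8 J/(m^2 K) (given).
ω = 2π / 86400 s = 7.27×10^-5 s⁻¹.
√((Cω)² + λ²) = √((12000)² + 10.4²) = 12000 W/(m²·K).
F₀ = A × √((Cω)²+λ²) = 0.0129 × 12000 = 155 W/m².

150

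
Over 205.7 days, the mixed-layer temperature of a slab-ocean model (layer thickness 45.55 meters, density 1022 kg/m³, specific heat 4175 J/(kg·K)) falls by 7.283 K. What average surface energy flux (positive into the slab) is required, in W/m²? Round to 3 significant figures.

-79.6

Areal heat capacity C = ρ c_p D = 1022 × 4175 × 45.55 = 1.94×10^8 J/(m²·K).
Required heat per unit area: Q = C ΔT = 1.94×10^8 × -7.283 = -1.42×10^9 J/m².
Flux F = Q / Δt = -1.42×10^9 / 1.78×10^7 s = -79.6 W/m².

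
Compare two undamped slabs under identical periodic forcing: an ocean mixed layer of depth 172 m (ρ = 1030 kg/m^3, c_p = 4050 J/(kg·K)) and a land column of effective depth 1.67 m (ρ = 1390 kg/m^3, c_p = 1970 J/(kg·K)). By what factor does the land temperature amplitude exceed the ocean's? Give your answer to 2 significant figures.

C_ocean = 1030 × 4050 × 172 = 7.17×10^8 J/(m²·K).
C_land = 1390 × 1970 × 1.67 = 4.57×10^6 J/(m²·K).
Undamped amplitude ∝ 1/C, so A_land/A_ocean = C_ocean/C_land = 157.

160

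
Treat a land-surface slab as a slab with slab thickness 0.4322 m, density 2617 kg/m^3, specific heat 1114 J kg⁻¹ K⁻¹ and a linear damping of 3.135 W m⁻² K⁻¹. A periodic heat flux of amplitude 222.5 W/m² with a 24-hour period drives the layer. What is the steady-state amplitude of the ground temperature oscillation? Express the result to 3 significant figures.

2.43 K

Areal heat capacity C = ρ c_p D = 2617 × 1114 × 0.4322 = 1.26×10^6 J/(m²·K).
Angular frequency ω = 2π / T = 2π / 86400 s = 7.27×10^-5 s⁻¹.
√((Cω)² + λ²) = √((91.6)² + 3.135²) = 91.7 W/(m²·K).
Amplitude A = F₀ / √((Cω)²+λ²) = 222.5 / 91.7 = 2.43 K.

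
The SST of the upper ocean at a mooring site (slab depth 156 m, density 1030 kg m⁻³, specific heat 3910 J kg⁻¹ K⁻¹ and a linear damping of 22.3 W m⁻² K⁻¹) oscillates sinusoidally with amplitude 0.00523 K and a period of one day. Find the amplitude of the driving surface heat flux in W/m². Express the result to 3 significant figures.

239

Areal heat capacity C = ρ c_p D = 1030 × 3910 × 156 = 6.28×10^8 J/(m²·K).
ω = 2π / 86400 s = 7.27×10^-5 s⁻¹.
√((Cω)² + λ²) = √((45700)² + 22.3²) = 45700 W/(m²·K).
F₀ = A × √((Cω)²+λ²) = 0.00523 × 45700 = 239 W/m².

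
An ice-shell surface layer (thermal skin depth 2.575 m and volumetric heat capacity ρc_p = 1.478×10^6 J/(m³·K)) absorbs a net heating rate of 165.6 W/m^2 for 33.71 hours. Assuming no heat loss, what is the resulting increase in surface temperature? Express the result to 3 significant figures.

Areal heat capacity C = ρc_p × D = 1.478×10^6 × 2.575 = 3.81×10^6 J/(m²·K).
Net heat input Q = F Δt = 165.6 × (33.71 hours × 3600 s/hour) = 2.01×10^7 J/m².
ΔT = Q / C = 2.01×10^7 / 3.81×10^6 = 5.28 K.

5.28 K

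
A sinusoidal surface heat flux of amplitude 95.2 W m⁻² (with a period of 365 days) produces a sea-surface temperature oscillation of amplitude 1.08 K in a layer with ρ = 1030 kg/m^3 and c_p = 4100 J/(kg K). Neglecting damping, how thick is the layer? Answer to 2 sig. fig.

100 m

ω = 2π / 3.15×10^7 s = 1.99×10^-7 s⁻¹.
Required C = F₀ / (A ω) = 95.2 / (1.08 × 1.99×10^-7) = 4.42×10^8 J/(m²·K).
D = C / (ρ c_p) = 4.42×10^8 / (1030 × 4100) = 105 m.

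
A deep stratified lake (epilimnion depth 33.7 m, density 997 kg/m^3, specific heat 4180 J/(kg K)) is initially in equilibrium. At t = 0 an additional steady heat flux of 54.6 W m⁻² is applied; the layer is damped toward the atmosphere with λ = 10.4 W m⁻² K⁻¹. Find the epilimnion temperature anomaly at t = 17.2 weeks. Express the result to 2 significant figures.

2.8 K

Areal heat capacity C = ρ c_p D = 997 × 4180 × 33.7 = 1.40×10^8 J/(m^2 K).
τ = C / λ = 1.40×10^8 / 10.4 = 1.35×10^7 s.
Equilibrium anomaly ΔT_eq = F / λ = 54.6 / 10.4 = 5.25 K.
t = 17.2 weeks = 1.04×10^7 s, so t/τ = 0.770.
ΔT(t) = ΔT_eq (1 − e^(−t/τ)) = 5.25 × (1 − e^−0.770) = 2.82 K.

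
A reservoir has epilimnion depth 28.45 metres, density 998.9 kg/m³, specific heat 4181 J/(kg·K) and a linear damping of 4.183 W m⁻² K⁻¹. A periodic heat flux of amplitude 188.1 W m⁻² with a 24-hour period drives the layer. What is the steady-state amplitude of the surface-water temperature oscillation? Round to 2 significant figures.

0.022 K

Areal heat capacity C = ρ c_p D = 998.9 × 4181 × 28.45 = 1.19×10^8 J/(m²·K).
Angular frequency ω = 2π / T = 2π / 86400 s = 7.27×10^-5 s⁻¹.
√((Cω)² + λ²) = √((8640)² + 4.183²) = 8640 W/(m²·K).
Amplitude A = F₀ / √((Cω)²+λ²) = 188.1 / 8640 = 0.0218 K.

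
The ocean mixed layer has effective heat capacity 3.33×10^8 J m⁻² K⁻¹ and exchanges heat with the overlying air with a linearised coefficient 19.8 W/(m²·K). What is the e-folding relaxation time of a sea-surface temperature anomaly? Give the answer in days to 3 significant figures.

195 days

Areal heat capacity C = 3.33×10^8 J m⁻² K⁻¹ (given).
Relaxation time τ = C / λ = 3.33×10^8 / 19.8 = 1.68×10^7 s.
In days: 1.68×10^7 s / (86400 s/day) = 195 days.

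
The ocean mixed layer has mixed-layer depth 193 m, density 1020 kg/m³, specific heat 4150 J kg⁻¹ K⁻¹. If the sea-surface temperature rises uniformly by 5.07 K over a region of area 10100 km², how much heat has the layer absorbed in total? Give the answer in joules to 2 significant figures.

4.2×10^19 J

Areal heat capacity C = ρ c_p D = 1020 × 4150 × 193 = 8.17×10^8 J/(m^2 K).
Heat per unit area: q = C ΔT = 8.17×10^8 × 5.07 = 4.14×10^9 J/m².
Total heat: Q = q × A = 4.14×10^9 × (10100 × 10⁶ m²) = 4.18×10^19 J.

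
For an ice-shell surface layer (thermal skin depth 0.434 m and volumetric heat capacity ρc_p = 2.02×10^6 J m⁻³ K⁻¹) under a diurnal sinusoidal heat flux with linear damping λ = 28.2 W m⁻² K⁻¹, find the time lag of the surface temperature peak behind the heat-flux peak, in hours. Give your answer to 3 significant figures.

Areal heat capacity C = ρc_p × D = 2.02×10^6 × 0.434 = 8.77×10^5 J/(m²·K).
ω = 2π / 86400 s = 7.27×10^-5 s⁻¹.
Phase lag φ = arctan(Cω/λ) = arctan(63.8/28.2) = 1.15 rad.
Time lag = φ / ω = 1.15 / 7.27×10^-5 = 15900 s = 4.41 hours.

4.41 hours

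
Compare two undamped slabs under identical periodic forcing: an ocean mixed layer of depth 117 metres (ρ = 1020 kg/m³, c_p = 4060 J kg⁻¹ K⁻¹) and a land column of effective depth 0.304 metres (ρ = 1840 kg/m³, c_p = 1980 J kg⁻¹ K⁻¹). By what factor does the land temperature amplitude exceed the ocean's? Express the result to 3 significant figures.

C_ocean = 1020 × 4060 × 117 = 4.85×10^8 J/(m²·K).
C_land = 1840 × 1980 × 0.304 = 1.11×10^6 J/(m²·K).
Undamped amplitude ∝ 1/C, so A_land/A_ocean = C_ocean/C_land = 437.

437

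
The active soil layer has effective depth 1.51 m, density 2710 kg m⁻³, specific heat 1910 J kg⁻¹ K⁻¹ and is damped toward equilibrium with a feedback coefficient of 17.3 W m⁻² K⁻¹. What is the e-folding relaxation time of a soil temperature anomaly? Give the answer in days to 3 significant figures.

Areal heat capacity C = ρ c_p D = 2710 × 1910 × 1.51 = 7.82×10^6 J/(m^2 K).
Relaxation time τ = C / λ = 7.82×10^6 / 17.3 = 4.52×10^5 s.
In days: 4.52×10^5 s / (86400 s/day) = 5.23 days.

5.23 days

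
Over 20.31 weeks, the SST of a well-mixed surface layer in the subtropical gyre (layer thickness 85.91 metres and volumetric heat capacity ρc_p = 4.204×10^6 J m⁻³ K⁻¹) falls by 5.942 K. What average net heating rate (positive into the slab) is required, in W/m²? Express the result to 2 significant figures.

Areal heat capacity C = ρc_p × D = 4.204×10^6 × 85.91 = 3.61×10^8 J/(m^2 K).
Required heat per unit area: Q = C ΔT = 3.61×10^8 × -5.942 = -2.15×10^9 J/m².
Flux F = Q / Δt = -2.15×10^9 / 1.23×10^7 s = -175 W/m².

-170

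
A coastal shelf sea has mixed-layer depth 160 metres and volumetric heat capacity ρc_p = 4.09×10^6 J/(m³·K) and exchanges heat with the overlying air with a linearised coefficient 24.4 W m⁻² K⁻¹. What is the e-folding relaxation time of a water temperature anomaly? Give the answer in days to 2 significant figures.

310 days

Areal heat capacity C = ρc_p × D = 4.09×10^6 × 160 = 6.54×10^8 J/(m²·K).
Relaxation time τ = C / λ = 6.54×10^8 / 24.4 = 2.68×10^7 s.
In days: 2.68×10^7 s / (86400 s/day) = 310 days.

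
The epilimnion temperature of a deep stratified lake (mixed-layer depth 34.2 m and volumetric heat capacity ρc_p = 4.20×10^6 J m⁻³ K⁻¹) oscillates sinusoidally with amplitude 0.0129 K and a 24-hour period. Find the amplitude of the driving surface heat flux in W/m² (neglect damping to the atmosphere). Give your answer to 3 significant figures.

135

Areal heat capacity C = ρc_p × D = 4.20×10^6 × 34.2 = 1.44×10^8 J/(m^2 K).
ω = 2π / 86400 s = 7.27×10^-5 s⁻¹.
Cω = 1.44×10^8 × 7.27×10^-5 = 10400 W/(m²·K).
F₀ = A × Cω = 0.0129 × 10400 = 135 W/m².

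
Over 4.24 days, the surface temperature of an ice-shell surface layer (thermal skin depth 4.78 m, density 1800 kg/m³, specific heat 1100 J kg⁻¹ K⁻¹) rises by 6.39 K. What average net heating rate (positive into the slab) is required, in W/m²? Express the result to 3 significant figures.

165

Areal heat capacity C = ρ c_p D = 1800 × 1100 × 4.78 = 9.46×10^6 J/(m^2 K).
Required heat per unit area: Q = C ΔT = 9.46×10^6 × 6.39 = 6.05×10^7 J/m².
Flux F = Q / Δt = 6.05×10^7 / 3.66×10^5 s = 165 W/m².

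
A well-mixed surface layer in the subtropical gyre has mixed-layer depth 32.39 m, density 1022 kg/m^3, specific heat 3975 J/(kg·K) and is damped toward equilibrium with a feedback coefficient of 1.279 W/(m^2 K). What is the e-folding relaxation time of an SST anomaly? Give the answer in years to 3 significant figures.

Areal heat capacity C = ρ c_p D = 1022 × 3975 × 32.39 = 1.32×10^8 J/(m²·K).
Relaxation time τ = C / λ = 1.32×10^8 / 1.279 = 1.03×10^8 s.
In years: 1.03×10^8 s / (3.156×10^7 s/year) = 3.26 years.

3.26 years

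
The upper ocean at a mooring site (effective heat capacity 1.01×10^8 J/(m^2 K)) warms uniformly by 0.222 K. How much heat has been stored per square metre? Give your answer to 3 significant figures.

2.24×10^7

Areal heat capacity C = 1.01×10^8 J/(m^2 K) (given).
ΔQ = C ΔT = 1.01×10^8 × 0.222 = 2.24×10^7 J/m².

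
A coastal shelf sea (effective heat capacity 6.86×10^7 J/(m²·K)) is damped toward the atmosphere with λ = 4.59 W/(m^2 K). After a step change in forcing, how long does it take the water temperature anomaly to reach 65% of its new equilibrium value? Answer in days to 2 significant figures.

180 days

Areal heat capacity C = 6.86×10^7 J/(m²·K) (given).
τ = C / λ = 6.86×10^7 / 4.59 = 1.49×10^7 s.
Fraction reached: 1 − e^(−t/τ) = 0.65 ⇒ t = −τ ln(1 − 0.65) = τ × 1.05.
t = 1.57×10^7 s = 182 days.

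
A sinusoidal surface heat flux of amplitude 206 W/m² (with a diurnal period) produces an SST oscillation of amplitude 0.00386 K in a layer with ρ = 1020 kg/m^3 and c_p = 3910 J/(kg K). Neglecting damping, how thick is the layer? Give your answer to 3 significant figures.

184 m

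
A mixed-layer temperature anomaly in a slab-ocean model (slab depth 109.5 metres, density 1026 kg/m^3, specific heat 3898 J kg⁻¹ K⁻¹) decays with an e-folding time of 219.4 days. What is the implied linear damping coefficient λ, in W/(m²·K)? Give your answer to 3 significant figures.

23.1

Areal heat capacity C = ρ c_p D = 1026 × 3898 × 109.5 = 4.38×10^8 J/(m²·K).
τ = 219.4 days = 1.90×10^7 s.
λ = C / τ = 4.38×10^8 / 1.90×10^7 = 23.1 W/(m²·K).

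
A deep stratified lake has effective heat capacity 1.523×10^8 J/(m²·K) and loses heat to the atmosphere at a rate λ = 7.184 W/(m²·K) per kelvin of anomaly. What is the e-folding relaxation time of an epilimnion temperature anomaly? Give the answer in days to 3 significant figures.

245 days

Areal heat capacity C = 1.523×10^8 J/(m²·K) (given).
Relaxation time τ = C / λ = 1.52×10^8 / 7.184 = 2.12×10^7 s.
In days: 2.12×10^7 s / (86400 s/day) = 245 days.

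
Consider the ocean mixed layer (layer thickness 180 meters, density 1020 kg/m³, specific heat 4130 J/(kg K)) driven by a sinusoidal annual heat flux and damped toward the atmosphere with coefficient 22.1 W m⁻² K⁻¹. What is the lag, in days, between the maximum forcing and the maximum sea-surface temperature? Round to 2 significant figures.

Areal heat capacity C = ρ c_p D = 1020 × 4130 × 180 = 7.58×10^8 J/(m^2 K).
ω = 2π / 3.15×10^7 s = 1.99×10^-7 s⁻¹.
Phase lag φ = arctan(Cω/λ) = arctan(151/22.1) = 1.43 rad.
Time lag = φ / ω = 1.43 / 1.99×10^-7 = 7.15×10^6 s = 82.8 days.

83 days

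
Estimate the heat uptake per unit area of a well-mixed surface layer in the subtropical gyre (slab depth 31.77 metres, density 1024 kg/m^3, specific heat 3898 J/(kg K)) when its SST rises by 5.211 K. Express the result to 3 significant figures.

Areal heat capacity C = ρ c_p D = 1024 × 3898 × 31.77 = 1.27×10^8 J m⁻² K⁻¹.
ΔQ = C ΔT = 1.27×10^8 × 5.211 = 6.61×10^8 J/m².

6.61×10^8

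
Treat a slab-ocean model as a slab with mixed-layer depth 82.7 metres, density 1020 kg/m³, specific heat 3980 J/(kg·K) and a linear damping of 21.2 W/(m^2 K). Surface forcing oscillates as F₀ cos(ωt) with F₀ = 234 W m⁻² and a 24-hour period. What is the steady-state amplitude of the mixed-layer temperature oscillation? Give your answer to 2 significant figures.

0.0096 K

Areal heat capacity C = ρ c_p D = 1020 × 3980 × 82.7 = 3.36×10^8 J m⁻² K⁻¹.
Angular frequency ω = 2π / T = 2π / 86400 s = 7.27×10^-5 s⁻¹.
√((Cω)² + λ²) = √((24400)² + 21.2²) = 24400 W/(m²·K).
Amplitude A = F₀ / √((Cω)²+λ²) = 234 / 24400 = 0.00958 K.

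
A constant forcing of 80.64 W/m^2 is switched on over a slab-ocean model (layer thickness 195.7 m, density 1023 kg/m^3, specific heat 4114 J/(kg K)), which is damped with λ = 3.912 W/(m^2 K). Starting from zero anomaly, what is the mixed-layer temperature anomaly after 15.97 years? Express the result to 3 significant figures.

Areal heat capacity C = ρ c_p D = 1023 × 4114 × 195.7 = 8.24×10^8 J/(m^2 K).
τ = C / λ = 8.24×10^8 / 3.912 = 2.11×10^8 s.
Equilibrium anomaly ΔT_eq = F / λ = 80.64 / 3.912 = 20.6 K.
t = 15.97 years = 5.04×10^8 s, so t/τ = 2.39.
ΔT(t) = ΔT_eq (1 − e^(−t/τ)) = 20.6 × (1 − e^−2.39) = 18.7 K.

18.7 K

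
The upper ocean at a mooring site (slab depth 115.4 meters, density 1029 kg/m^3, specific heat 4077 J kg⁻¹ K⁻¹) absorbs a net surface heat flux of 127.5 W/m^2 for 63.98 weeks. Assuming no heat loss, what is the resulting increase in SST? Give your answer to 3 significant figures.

10.2 K

Areal heat capacity C = ρ c_p D = 1029 × 4077 × 115.4 = 4.84×10^8 J/(m²·K).
Net heat input Q = F Δt = 127.5 × (63.98 weeks × 6.048×10^5 s/week) = 4.93×10^9 J/m².
ΔT = Q / C = 4.93×10^9 / 4.84×10^8 = 10.2 K.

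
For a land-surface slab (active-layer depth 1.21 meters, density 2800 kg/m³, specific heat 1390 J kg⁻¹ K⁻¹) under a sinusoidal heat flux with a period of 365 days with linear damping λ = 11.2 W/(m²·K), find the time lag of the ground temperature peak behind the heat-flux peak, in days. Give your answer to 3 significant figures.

Areal heat capacity C = ρ c_p D = 2800 × 1390 × 1.21 = 4.71×10^6 J/(m^2 K).
ω = 2π / 3.15×10^7 s = 1.99×10^-7 s⁻¹.
Phase lag φ = arctan(Cω/λ) = arctan(0.938/11.2) = 0.0836 rad.
Time lag = φ / ω = 0.0836 / 1.99×10^-7 = 4.19×10^5 s = 4.86 days.

4.86 days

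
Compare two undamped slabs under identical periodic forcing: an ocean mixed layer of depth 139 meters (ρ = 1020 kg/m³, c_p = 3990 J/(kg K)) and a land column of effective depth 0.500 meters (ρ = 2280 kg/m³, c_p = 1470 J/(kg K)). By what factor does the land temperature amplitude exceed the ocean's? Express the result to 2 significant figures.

C_ocean = 1020 × 3990 × 139 = 5.66×10^8 J/(m²·K).
C_land = 2280 × 1470 × 0.500 = 1.68×10^6 J/(m²·K).
Undamped amplitude ∝ 1/C, so A_land/A_ocean = C_ocean/C_land = 338.

340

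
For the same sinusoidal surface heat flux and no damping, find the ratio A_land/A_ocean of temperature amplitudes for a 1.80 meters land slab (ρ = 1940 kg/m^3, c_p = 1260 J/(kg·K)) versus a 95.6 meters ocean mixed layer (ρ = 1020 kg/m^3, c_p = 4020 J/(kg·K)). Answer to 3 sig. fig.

89.1

C_ocean = 1020 × 4020 × 95.6 = 3.92×10^8 J/(m²·K).
C_land = 1940 × 1260 × 1.80 = 4.40×10^6 J/(m²·K).
Undamped amplitude ∝ 1/C, so A_land/A_ocean = C_ocean/C_land = 89.1.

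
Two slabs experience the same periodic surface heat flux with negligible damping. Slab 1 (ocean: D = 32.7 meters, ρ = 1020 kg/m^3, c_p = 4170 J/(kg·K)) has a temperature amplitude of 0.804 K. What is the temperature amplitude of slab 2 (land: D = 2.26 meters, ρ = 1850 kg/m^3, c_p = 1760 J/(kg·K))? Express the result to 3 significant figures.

15.2 K

C_ocean = 1.39×10^8 J/(m²·K); C_land = 7.36×10^6 J/(m²·K).
A ∝ 1/C ⇒ A_land = A_ocean × C_ocean/C_land = 0.804 × 18.9 = 15.2 K.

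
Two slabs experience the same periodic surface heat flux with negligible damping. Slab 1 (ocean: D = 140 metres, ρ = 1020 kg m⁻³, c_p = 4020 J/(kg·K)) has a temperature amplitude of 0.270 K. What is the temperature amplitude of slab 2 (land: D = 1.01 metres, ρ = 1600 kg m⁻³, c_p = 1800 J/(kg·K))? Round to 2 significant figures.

53 K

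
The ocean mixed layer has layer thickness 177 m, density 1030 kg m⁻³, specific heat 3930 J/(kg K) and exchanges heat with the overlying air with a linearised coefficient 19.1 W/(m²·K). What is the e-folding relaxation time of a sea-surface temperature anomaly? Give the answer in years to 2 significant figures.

1.2 years

Areal heat capacity C = ρ c_p D = 1030 × 3930 × 177 = 7.16×10^8 J/(m^2 K).
Relaxation time τ = C / λ = 7.16×10^8 / 19.1 = 3.75×10^7 s.
In years: 3.75×10^7 s / (3.156×10^7 s/year) = 1.19 years.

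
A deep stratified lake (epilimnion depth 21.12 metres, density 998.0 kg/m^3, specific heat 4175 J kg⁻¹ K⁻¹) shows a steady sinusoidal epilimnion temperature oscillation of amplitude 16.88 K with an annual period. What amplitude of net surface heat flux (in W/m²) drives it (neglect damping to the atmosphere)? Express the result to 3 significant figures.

296

Areal heat capacity C = ρ c_p D = 998.0 × 4175 × 21.12 = 8.80×10^7 J/(m^2 K).
ω = 2π / 3.15×10^7 s = 1.99×10^-7 s⁻¹.
Cω = 8.80×10^7 × 1.99×10^-7 = 17.5 W/(m²·K).
F₀ = A × Cω = 16.88 × 17.5 = 296 W/m².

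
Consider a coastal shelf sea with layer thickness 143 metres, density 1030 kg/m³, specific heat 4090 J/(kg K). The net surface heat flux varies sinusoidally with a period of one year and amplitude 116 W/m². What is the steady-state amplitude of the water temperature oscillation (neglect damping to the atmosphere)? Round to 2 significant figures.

0.97 K

Areal heat capacity C = ρ c_p D = 1030 × 4090 × 143 = 6.02×10^8 J m⁻² K⁻¹.
Angular frequency ω = 2π / T = 2π / 3.15×10^7 s = 1.99×10^-7 s⁻¹.
Cω = 6.02×10^8 × 1.99×10^-7 = 120 W/(m²·K).
Amplitude A = F₀ / (Cω) = 116 / 120 = 0.966 K.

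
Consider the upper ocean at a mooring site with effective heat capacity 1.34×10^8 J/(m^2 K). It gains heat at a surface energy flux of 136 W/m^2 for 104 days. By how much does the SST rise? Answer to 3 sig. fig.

Areal heat capacity C = 1.34×10^8 J/(m^2 K) (given).
Net heat input Q = F Δt = 136 × (104 days × 86400 s/day) = 1.22×10^9 J/m².
ΔT = Q / C = 1.22×10^9 / 1.34×10^8 = 9.12 K.

9.12 K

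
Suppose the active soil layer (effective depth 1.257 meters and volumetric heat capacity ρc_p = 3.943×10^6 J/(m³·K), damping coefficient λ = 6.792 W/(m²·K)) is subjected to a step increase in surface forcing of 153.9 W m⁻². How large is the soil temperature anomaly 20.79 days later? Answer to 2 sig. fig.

21 K

Areal heat capacity C = ρc_p × D = 3.943×10^6 × 1.257 = 4.96×10^6 J/(m^2 K).
τ = C / λ = 4.96×10^6 / 6.792 = 7.30×10^5 s.
Equilibrium anomaly ΔT_eq = F / λ = 153.9 / 6.792 = 22.7 K.
t = 20.79 days = 1.80×10^6 s, so t/τ = 2.46.
ΔT(t) = ΔT_eq (1 − e^(−t/τ)) = 22.7 × (1 − e^−2.46) = 20.7 K.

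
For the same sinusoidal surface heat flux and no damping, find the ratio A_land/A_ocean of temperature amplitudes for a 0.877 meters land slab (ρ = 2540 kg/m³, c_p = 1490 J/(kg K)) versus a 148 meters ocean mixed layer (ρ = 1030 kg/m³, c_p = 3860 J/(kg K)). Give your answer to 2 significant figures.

180

C_ocean = 1030 × 3860 × 148 = 5.88×10^8 J/(m²·K).
C_land = 2540 × 1490 × 0.877 = 3.32×10^6 J/(m²·K).
Undamped amplitude ∝ 1/C, so A_land/A_ocean = C_ocean/C_land = 177.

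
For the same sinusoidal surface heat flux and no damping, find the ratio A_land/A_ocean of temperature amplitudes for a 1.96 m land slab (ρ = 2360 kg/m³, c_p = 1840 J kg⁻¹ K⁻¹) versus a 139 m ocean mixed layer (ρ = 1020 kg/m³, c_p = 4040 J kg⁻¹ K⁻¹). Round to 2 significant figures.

C_ocean = 1020 × 4040 × 139 = 5.73×10^8 J/(m²·K).
C_land = 2360 × 1840 × 1.96 = 8.51×10^6 J/(m²·K).
Undamped amplitude ∝ 1/C, so A_land/A_ocean = C_ocean/C_land = 67.3.

67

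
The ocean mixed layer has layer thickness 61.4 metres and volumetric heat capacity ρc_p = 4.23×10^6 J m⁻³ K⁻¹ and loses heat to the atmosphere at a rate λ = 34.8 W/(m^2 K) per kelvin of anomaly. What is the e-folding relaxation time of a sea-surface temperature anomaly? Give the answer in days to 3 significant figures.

86.4 days

Areal heat capacity C = ρc_p × D = 4.23×10^6 × 61.4 = 2.60×10^8 J/(m^2 K).
Relaxation time τ = C / λ = 2.60×10^8 / 34.8 = 7.46×10^6 s.
In days: 7.46×10^6 s / (86400 s/day) = 86.4 days.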